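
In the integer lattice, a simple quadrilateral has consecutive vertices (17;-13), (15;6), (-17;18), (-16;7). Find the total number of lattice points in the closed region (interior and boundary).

468

By the shoelace formula, twice the signed area is |(17·6 − 15·(-13)) + (15·18 − (-17)·6) + ((-17)·7 − (-16)·18) + ((-16)·(-13) − 17·7)| = 927, so the area is 463.5.
The number of boundary lattice points is Σ gcd(|Δx|,|Δy|) = gcd(2,19) + gcd(32,12) + gcd(1,11) + gcd(33,20) = 1+4+1+1 = 7.
Pick's theorem gives I = A − B/2 + 1 = 463.5 − 7/2 + 1 = 461, so the closed region contains I + B = 461 + 7 = 468 lattice points.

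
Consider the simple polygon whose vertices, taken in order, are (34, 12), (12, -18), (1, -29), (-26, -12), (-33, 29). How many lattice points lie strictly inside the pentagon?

By the shoelace formula, twice the signed area is |(34·(-18) − 12·12) + (12·(-29) − 1·(-18)) + (1·(-12) − (-26)·(-29)) + ((-26)·29 − (-33)·(-12)) + ((-33)·12 − 34·29)| = 4384, so the area is 2192.
Along each edge there are gcd(|Δx|,|Δy|)+1 lattice points, so counting each shared vertex once the boundary has gcd(22,30) + gcd(11,11) + gcd(27,17) + gcd(7,41) + gcd(67,17) = 2+11+1+1+1 = 16.
By Pick's theorem A = I + B/2 − 1, so I = 2192 − 16/2 + 1 = 2185.

2185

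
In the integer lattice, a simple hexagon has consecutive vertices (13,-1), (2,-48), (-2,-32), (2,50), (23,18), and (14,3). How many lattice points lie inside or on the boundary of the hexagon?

1091

By the shoelace formula, twice the signed area is |[13·(-48) − 2·(-1)] + [2·(-32) − (-2)·(-48)] + [(-2)·50 − 2·(-32)] + [2·18 − 23·50] + [23·3 − 14·18] + [14·(-1) − 13·3]| = 2168, so the area is 1084.
Summing gcd(|Δx|,|Δy|) over the edges gives the boundary count: gcd(11,47) + gcd(4,16) + gcd(4,82) + gcd(21,32) + gcd(9,15) + gcd(1,4) = 1+4+2+1+3+1 = 12.
Pick's theorem gives I = A − B/2 + 1 = 1084 − 12/2 + 1 = 1079, so the closed region contains I + B = 1079 + 12 = 1091 lattice points.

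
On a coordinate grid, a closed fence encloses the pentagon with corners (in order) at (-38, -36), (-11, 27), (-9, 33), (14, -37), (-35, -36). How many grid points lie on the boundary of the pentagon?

16

Along each edge there are gcd(|Δx|,|Δy|)+1 lattice points, so counting each shared vertex once the boundary has gcd(27,63) + gcd(2,6) + gcd(23,70) + gcd(49,1) + gcd(3,0) = 9+2+1+1+3 = 16.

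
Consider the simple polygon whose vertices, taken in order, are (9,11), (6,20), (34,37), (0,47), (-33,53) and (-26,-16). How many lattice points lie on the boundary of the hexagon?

11

The number of boundary lattice points is Σ gcd(|Δx|,|Δy|) = gcd(3,9) + gcd(28,17) + gcd(34,10) + gcd(33,6) + gcd(7,69) + gcd(35,27) = 3+1+2+3+1+1 = 11.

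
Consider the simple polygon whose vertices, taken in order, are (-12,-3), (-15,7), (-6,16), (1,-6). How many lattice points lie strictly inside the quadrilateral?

The shoelace formula gives twice the area as |((-12)·7 − (-15)·(-3)) + ((-15)·16 − (-6)·7) + ((-6)·(-6) − 1·16) + (1·(-3) − (-12)·(-6))| = 382, so the area is 191.
Along each edge there are gcd(|Δx|,|Δy|)+1 lattice points, so counting each shared vertex once the boundary has gcd(3,10) + gcd(9,9) + gcd(7,22) + gcd(13,3) = 1+9+1+1 = 12.
Pick's theorem gives I = A − B/2 + 1 = 191 − 12/2 + 1 = 186.

186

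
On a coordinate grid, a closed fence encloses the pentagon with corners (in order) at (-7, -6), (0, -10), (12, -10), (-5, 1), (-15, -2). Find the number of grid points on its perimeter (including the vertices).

Along each edge there are gcd(|Δx|,|Δy|)+1 lattice points, so counting each shared vertex once the boundary has gcd(7,4) + gcd(12,0) + gcd(17,11) + gcd(10,3) + gcd(8,4) = 1+12+1+1+4 = 19.

19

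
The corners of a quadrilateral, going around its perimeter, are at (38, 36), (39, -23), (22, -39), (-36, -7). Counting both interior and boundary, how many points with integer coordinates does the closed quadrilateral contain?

The shoelace formula gives twice the area as |(38·(-23) − 39·36) + (39·(-39) − 22·(-23)) + (22·(-7) − (-36)·(-39)) + ((-36)·36 − 38·(-7))| = 5881, so the area is 2940.5.
Summing gcd(|Δx|,|Δy|) over the edges gives the boundary count: gcd(1,59) + gcd(17,16) + gcd(58,32) + gcd(74,43) = 1+1+2+1 = 5.
Pick's theorem gives I = A − B/2 + 1 = 2940.5 − 5/2 + 1 = 2939, so the closed region contains I + B = 2939 + 5 = 2944 lattice points.

2944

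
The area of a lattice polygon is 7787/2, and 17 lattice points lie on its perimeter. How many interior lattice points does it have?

Pick's theorem A = I + B/2 − 1 rearranges to I = A − B/2 + 1 = 7787/2 − 17/2 + 1 = 3886.

3886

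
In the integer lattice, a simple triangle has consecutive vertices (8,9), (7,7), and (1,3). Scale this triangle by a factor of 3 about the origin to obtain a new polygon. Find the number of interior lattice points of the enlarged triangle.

31

Using the shoelace formula, 2A = |(8·7 − 7·9) + (7·3 − 1·7) + (1·9 − 8·3)| = 8, so the area is 4.
Summing gcd(|Δx|,|Δy|) over the edges gives the boundary count: gcd(1,2) + gcd(6,4) + gcd(7,6) = 1+2+1 = 4.
Scaling by 3 multiplies the area by 3² = 9 (so the new area is 36) and multiplies the boundary lattice-point count by 3, giving 12.
By Pick's theorem, the interior count of the dilated polygon is 36 − 12/2 + 1 = 31.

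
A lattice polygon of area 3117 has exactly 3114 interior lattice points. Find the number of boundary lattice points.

Pick's theorem gives A = I + B/2 − 1, so B = 2(A − I + 1) = 2(3117 − 3114 + 1) = 8.

8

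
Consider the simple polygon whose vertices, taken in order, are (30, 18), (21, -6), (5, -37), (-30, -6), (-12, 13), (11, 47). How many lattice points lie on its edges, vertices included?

Summing gcd(|Δx|,|Δy|) over the edges gives the boundary count: gcd(9,24) + gcd(16,31) + gcd(35,31) + gcd(18,19) + gcd(23,34) + gcd(19,29) = 3+1+1+1+1+1 = 8.

8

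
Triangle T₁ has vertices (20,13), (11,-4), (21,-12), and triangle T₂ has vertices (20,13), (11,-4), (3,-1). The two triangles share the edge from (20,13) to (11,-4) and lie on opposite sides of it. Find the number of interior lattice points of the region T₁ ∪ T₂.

The union is the simple quadrilateral with vertices (20,13), (21,-12), (11,-4), (3,-1) in order.
By the shoelace formula, twice the signed area is |[20·(-12) − 21·13] + [21·(-4) − 11·(-12)] + [11·(-1) − 3·(-4)] + [3·13 − 20·(-1)]| = 405, so the area is 405/2.
The number of boundary lattice points is Σ gcd(|Δx|,|Δy|) = gcd(1,25) + gcd(10,8) + gcd(8,3) + gcd(17,14) = 1+2+1+1 = 5.
By Pick's theorem I = A − B/2 + 1 = 405/2 − 5/2 + 1 = 201.

201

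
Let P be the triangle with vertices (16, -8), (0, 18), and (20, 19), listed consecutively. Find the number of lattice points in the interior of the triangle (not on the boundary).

267

By the shoelace formula, twice the signed area is |(16·18 − 0·(-8)) + (0·19 − 20·18) + (20·(-8) − 16·19)| = 536, so the area is 268.
Along each edge there are gcd(|Δx|,|Δy|)+1 lattice points, so counting each shared vertex once the boundary has gcd(16,26) + gcd(20,1) + gcd(4,27) = 2+1+1 = 4.
By Pick's theorem A = I + B/2 − 1, so I = 268 − 4/2 + 1 = 267.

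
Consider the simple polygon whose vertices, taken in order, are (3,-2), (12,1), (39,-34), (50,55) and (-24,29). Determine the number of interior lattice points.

3075

Using the shoelace formula, 2A = |(3·1 − 12·(-2)) + (12·(-34) − 39·1) + (39·55 − 50·(-34)) + (50·29 − (-24)·55) + ((-24)·(-2) − 3·29)| = 6156, so the area is 3078.
Summing gcd(|Δx|,|Δy|) over the edges gives the boundary count: gcd(9,3) + gcd(27,35) + gcd(11,89) + gcd(74,26) + gcd(27,31) = 3+1+1+2+1 = 8.
By Pick's theorem A = I + B/2 − 1, so I = 3078 − 8/2 + 1 = 3075.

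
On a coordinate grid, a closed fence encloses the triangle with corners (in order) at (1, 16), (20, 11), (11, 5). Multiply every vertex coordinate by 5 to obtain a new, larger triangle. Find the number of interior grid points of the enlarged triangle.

1976

By the shoelace formula, twice the signed area is |(1·11 − 20·16) + (20·5 − 11·11) + (11·16 − 1·5)| = 159, so the area is 159/2.
The number of boundary lattice points is Σ gcd(|Δx|,|Δy|) = gcd(19,5) + gcd(9,6) + gcd(10,11) = 1+3+1 = 5.
Scaling by 5 multiplies the area by 5² = 25 (so the new area is 1987.5) and multiplies the boundary lattice-point count by 5, giving 25.
By Pick's theorem, the interior count of the dilated polygon is 1987.5 − 25/2 + 1 = 1976.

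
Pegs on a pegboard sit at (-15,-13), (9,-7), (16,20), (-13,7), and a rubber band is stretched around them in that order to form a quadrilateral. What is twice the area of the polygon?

Using the shoelace formula, 2A = |[(-15)·(-7) − 9·(-13)] + [9·20 − 16·(-7)] + [16·7 − (-13)·20] + [(-13)·(-13) − (-15)·7]| = 1160, so the area is 580.

1160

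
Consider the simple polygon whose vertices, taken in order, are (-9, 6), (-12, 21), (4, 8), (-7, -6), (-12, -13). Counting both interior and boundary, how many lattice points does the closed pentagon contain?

222

The shoelace formula gives twice the area as |((-9)·21 − (-12)·6) + ((-12)·8 − 4·21) + (4·(-6) − (-7)·8) + ((-7)·(-13) − (-12)·(-6)) + ((-12)·6 − (-9)·(-13))| = 435, so the area is 217.5.
Summing gcd(|Δx|,|Δy|) over the edges gives the boundary count: gcd(3,15) + gcd(16,13) + gcd(11,14) + gcd(5,7) + gcd(3,19) = 3+1+1+1+1 = 7.
Pick's theorem gives I = A − B/2 + 1 = 217.5 − 7/2 + 1 = 215, so the closed region contains I + B = 215 + 7 = 222 lattice points.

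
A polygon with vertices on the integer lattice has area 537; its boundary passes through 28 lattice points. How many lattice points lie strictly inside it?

Pick's theorem A = I + B/2 − 1 rearranges to I = A − B/2 + 1 = 537 − 28/2 + 1 = 524.

524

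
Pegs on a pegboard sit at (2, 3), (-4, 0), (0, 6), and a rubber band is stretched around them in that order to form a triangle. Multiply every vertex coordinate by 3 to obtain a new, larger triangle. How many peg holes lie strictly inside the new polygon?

100

The shoelace formula gives twice the area as |(2·0 − (-4)·3) + ((-4)·6 − 0·0) + (0·3 − 2·6)| = 24, so the area is 12.
The number of boundary lattice points is Σ gcd(|Δx|,|Δy|) = gcd(6,3) + gcd(4,6) + gcd(2,3) = 3+2+1 = 6.
Scaling by 3 multiplies the area by 3² = 9 (so the new area is 108) and multiplies the boundary lattice-point count by 3, giving 18.
By Pick's theorem, the interior count of the dilated polygon is 108 − 18/2 + 1 = 100.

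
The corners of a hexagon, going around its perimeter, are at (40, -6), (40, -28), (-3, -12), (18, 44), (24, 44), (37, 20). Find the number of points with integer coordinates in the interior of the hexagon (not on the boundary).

The shoelace formula gives twice the area as |[40·(-28) − 40·(-6)] + [40·(-12) − (-3)·(-28)] + [(-3)·44 − 18·(-12)] + [18·44 − 24·44] + [24·20 − 37·44] + [37·(-6) − 40·20]| = 3794, so the area is 1897.
The number of boundary lattice points is Σ gcd(|Δx|,|Δy|) = gcd(0,22) + gcd(43,16) + gcd(21,56) + gcd(6,0) + gcd(13,24) + gcd(3,26) = 22+1+7+6+1+1 = 38.
By Pick's theorem A = I + B/2 − 1, so I = 1897 − 38/2 + 1 = 1879.

1879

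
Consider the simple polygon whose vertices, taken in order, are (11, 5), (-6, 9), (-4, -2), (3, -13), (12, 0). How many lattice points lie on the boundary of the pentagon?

Along each edge there are gcd(|Δx|,|Δy|)+1 lattice points, so counting each shared vertex once the boundary has gcd(17,4) + gcd(2,11) + gcd(7,11) + gcd(9,13) + gcd(1,5) = 1+1+1+1+1 = 5.

5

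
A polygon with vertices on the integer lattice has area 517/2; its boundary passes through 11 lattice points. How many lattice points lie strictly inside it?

254

From Pick's theorem, I = A − B/2 + 1 = 517/2 − 11/2 + 1 = 254.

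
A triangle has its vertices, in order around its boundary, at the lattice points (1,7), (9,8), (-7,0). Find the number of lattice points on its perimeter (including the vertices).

Along each edge there are gcd(|Δx|,|Δy|)+1 lattice points, so counting each shared vertex once the boundary has gcd(8,1) + gcd(16,8) + gcd(8,7) = 1+8+1 = 10.

10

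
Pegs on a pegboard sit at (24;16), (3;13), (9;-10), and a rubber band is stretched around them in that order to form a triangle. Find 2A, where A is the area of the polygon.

By the shoelace formula, twice the signed area is |[24·13 − 3·16] + [3·(-10) − 9·13] + [9·16 − 24·(-10)]| = 501, so the area is 250.5.

501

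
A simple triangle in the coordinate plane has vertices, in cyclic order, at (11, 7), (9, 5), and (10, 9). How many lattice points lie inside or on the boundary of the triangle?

6

Using the shoelace formula, 2A = |(11·5 − 9·7) + (9·9 − 10·5) + (10·7 − 11·9)| = 6, so the area is 3.
Summing gcd(|Δx|,|Δy|) over the edges gives the boundary count: gcd(2,2) + gcd(1,4) + gcd(1,2) = 2+1+1 = 4.
Pick's theorem gives I = A − B/2 + 1 = 3 − 4/2 + 1 = 2, so the closed region contains I + B = 2 + 4 = 6 lattice points.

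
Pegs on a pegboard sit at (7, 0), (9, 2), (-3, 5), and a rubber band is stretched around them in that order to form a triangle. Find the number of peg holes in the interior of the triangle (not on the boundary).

The shoelace formula gives twice the area as |[7·2 − 9·0] + [9·5 − (-3)·2] + [(-3)·0 − 7·5]| = 30, so the area is 15.
Summing gcd(|Δx|,|Δy|) over the edges gives the boundary count: gcd(2,2) + gcd(12,3) + gcd(10,5) = 2+3+5 = 10.
Pick's theorem gives I = A − B/2 + 1 = 15 − 10/2 + 1 = 11.

11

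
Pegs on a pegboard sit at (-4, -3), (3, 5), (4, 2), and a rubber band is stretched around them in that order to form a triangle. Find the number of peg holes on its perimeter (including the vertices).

3

The number of boundary lattice points is Σ gcd(|Δx|,|Δy|) = gcd(7,8) + gcd(1,3) + gcd(8,5) = 1+1+1 = 3.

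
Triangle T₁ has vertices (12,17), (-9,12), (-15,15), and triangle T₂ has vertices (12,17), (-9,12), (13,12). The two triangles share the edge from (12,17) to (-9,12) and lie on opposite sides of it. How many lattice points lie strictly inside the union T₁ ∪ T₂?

The union is the simple quadrilateral with vertices (12,17), (-15,15), (-9,12), (13,12) in order.
Using the shoelace formula, 2A = |[12·15 − (-15)·17] + [(-15)·12 − (-9)·15] + [(-9)·12 − 13·12] + [13·17 − 12·12]| = 203, so the area is 101.5.
Summing gcd(|Δx|,|Δy|) over the edges gives the boundary count: gcd(27,2) + gcd(6,3) + gcd(22,0) + gcd(1,5) = 1+3+22+1 = 27.
By Pick's theorem I = A − B/2 + 1 = 101.5 − 27/2 + 1 = 89.

89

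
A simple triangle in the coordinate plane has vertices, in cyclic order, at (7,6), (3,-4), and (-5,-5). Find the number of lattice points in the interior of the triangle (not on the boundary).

Using the shoelace formula, 2A = |[7·(-4) − 3·6] + [3·(-5) − (-5)·(-4)] + [(-5)·6 − 7·(-5)]| = 76, so the area is 38.
Summing gcd(|Δx|,|Δy|) over the edges gives the boundary count: gcd(4,10) + gcd(8,1) + gcd(12,11) = 2+1+1 = 4.
Pick's theorem gives I = A − B/2 + 1 = 38 − 4/2 + 1 = 37.

37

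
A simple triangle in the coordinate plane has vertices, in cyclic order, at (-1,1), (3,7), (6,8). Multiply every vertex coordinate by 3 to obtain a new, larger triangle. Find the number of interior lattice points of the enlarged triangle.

49

The shoelace formula gives twice the area as |[(-1)·7 − 3·1] + [3·8 − 6·7] + [6·1 − (-1)·8]| = 14, so the area is 7.
Along each edge there are gcd(|Δx|,|Δy|)+1 lattice points, so counting each shared vertex once the boundary has gcd(4,6) + gcd(3,1) + gcd(7,7) = 2+1+7 = 10.
Scaling by 3 multiplies the area by 3² = 9 (so the new area is 63) and multiplies the boundary lattice-point count by 3, giving 30.
By Pick's theorem, the interior count of the dilated polygon is 63 − 30/2 + 1 = 49.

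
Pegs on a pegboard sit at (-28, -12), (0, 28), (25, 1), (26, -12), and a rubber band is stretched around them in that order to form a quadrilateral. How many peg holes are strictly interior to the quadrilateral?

1200

Using the shoelace formula, 2A = |[(-28)·28 − 0·(-12)] + [0·1 − 25·28] + [25·(-12) − 26·1] + [26·(-12) − (-28)·(-12)]| = 2458, so the area is 1229.
Summing gcd(|Δx|,|Δy|) over the edges gives the boundary count: gcd(28,40) + gcd(25,27) + gcd(1,13) + gcd(54,0) = 4+1+1+54 = 60.
Pick's theorem gives I = A − B/2 + 1 = 1229 − 60/2 + 1 = 1200.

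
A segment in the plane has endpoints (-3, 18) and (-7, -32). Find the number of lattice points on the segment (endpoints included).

3

The number of lattice points on a segment between lattice points is gcd(|Δx|,|Δy|) + 1 = gcd(4,50) + 1 = 2 + 1 = 3.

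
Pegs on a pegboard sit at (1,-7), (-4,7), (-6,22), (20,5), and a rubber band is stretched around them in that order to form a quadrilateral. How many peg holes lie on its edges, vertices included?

Summing gcd(|Δx|,|Δy|) over the edges gives the boundary count: gcd(5,14) + gcd(2,15) + gcd(26,17) + gcd(19,12) = 1+1+1+1 = 4.

4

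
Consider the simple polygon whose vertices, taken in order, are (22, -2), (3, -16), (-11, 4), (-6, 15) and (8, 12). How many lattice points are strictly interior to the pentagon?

Using the shoelace formula, 2A = |(22·(-16) − 3·(-2)) + (3·4 − (-11)·(-16)) + ((-11)·15 − (-6)·4) + ((-6)·12 − 8·15) + (8·(-2) − 22·12)| = 1123, so the area is 561.5.
Summing gcd(|Δx|,|Δy|) over the edges gives the boundary count: gcd(19,14) + gcd(14,20) + gcd(5,11) + gcd(14,3) + gcd(14,14) = 1+2+1+1+14 = 19.
By Pick's theorem A = I + B/2 − 1, so I = 561.5 − 19/2 + 1 = 553.

553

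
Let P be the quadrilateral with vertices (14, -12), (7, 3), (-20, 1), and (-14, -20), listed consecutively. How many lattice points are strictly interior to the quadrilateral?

524

By the shoelace formula, twice the signed area is |[14·3 − 7·(-12)] + [7·1 − (-20)·3] + [(-20)·(-20) − (-14)·1] + [(-14)·(-12) − 14·(-20)]| = 1055, so the area is 527.5.
Summing gcd(|Δx|,|Δy|) over the edges gives the boundary count: gcd(7,15) + gcd(27,2) + gcd(6,21) + gcd(28,8) = 1+1+3+4 = 9.
Pick's theorem gives I = A − B/2 + 1 = 527.5 − 9/2 + 1 = 524.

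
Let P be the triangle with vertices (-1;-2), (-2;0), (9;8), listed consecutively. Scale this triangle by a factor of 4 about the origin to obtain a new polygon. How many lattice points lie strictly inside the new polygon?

217

The shoelace formula gives twice the area as |((-1)·0 − (-2)·(-2)) + ((-2)·8 − 9·0) + (9·(-2) − (-1)·8)| = 30, so the area is 15.
Along each edge there are gcd(|Δx|,|Δy|)+1 lattice points, so counting each shared vertex once the boundary has gcd(1,2) + gcd(11,8) + gcd(10,10) = 1+1+10 = 12.
Scaling by 4 multiplies the area by 4² = 16 (so the new area is 240) and multiplies the boundary lattice-point count by 4, giving 48.
By Pick's theorem, the interior count of the dilated polygon is 240 − 48/2 + 1 = 217.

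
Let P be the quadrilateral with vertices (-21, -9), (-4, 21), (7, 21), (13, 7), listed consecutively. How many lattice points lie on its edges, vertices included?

16

Summing gcd(|Δx|,|Δy|) over the edges gives the boundary count: gcd(17,30) + gcd(11,0) + gcd(6,14) + gcd(34,16) = 1+11+2+2 = 16.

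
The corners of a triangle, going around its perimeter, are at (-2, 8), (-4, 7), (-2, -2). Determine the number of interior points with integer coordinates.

By the shoelace formula, twice the signed area is |[(-2)·7 − (-4)·8] + [(-4)·(-2) − (-2)·7] + [(-2)·8 − (-2)·(-2)]| = 20, so the area is 10.
Summing gcd(|Δx|,|Δy|) over the edges gives the boundary count: gcd(2,1) + gcd(2,9) + gcd(0,10) = 1+1+10 = 12.
Pick's theorem gives I = A − B/2 + 1 = 10 − 12/2 + 1 = 5.

5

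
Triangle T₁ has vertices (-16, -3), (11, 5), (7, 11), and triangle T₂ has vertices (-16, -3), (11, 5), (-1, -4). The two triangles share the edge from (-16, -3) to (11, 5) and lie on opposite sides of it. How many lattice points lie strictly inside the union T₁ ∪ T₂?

168

The union is the simple quadrilateral with vertices (-16, -3), (7, 11), (11, 5), (-1, -4) in order.
Using the shoelace formula, 2A = |[(-16)·11 − 7·(-3)] + [7·5 − 11·11] + [11·(-4) − (-1)·5] + [(-1)·(-3) − (-16)·(-4)]| = 341, so the area is 341/2.
The number of boundary lattice points is Σ gcd(|Δx|,|Δy|) = gcd(23,14) + gcd(4,6) + gcd(12,9) + gcd(15,1) = 1+2+3+1 = 7.
By Pick's theorem I = A − B/2 + 1 = 341/2 − 7/2 + 1 = 168.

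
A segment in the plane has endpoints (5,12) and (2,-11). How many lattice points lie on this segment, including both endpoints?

2

The number of lattice points on a segment between lattice points is gcd(|Δx|,|Δy|) + 1 = gcd(3,23) + 1 = 1 + 1 = 2.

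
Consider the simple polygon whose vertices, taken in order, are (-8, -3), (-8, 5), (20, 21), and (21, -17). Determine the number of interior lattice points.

650

The shoelace formula gives twice the area as |[(-8)·5 − (-8)·(-3)] + [(-8)·21 − 20·5] + [20·(-17) − 21·21] + [21·(-3) − (-8)·(-17)]| = 1312, so the area is 656.
Along each edge there are gcd(|Δx|,|Δy|)+1 lattice points, so counting each shared vertex once the boundary has gcd(0,8) + gcd(28,16) + gcd(1,38) + gcd(29,14) = 8+4+1+1 = 14.
Pick's theorem gives I = A − B/2 + 1 = 656 − 14/2 + 1 = 650.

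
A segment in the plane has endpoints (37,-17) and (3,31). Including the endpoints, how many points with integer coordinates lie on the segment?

The number of lattice points on a segment between lattice points is gcd(|Δx|,|Δy|) + 1 = gcd(34,48) + 1 = 2 + 1 = 3.

3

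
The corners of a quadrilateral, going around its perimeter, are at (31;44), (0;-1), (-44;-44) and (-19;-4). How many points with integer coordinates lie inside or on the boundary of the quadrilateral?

729

The shoelace formula gives twice the area as |(31·(-1) − 0·44) + (0·(-44) − (-44)·(-1)) + ((-44)·(-4) − (-19)·(-44)) + ((-19)·44 − 31·(-4))| = 1447, so the area is 1447/2.
Summing gcd(|Δx|,|Δy|) over the edges gives the boundary count: gcd(31,45) + gcd(44,43) + gcd(25,40) + gcd(50,48) = 1+1+5+2 = 9.
Pick's theorem gives I = A − B/2 + 1 = 1447/2 − 9/2 + 1 = 720, so the closed region contains I + B = 720 + 9 = 729 lattice points.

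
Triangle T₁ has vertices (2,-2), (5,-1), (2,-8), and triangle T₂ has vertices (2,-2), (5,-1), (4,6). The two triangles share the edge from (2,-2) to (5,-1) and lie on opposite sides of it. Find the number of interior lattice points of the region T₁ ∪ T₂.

16

The union is the simple quadrilateral with vertices (2,-2), (2,-8), (5,-1), (4,6) in order.
Using the shoelace formula, 2A = |[2·(-8) − 2·(-2)] + [2·(-1) − 5·(-8)] + [5·6 − 4·(-1)] + [4·(-2) − 2·6]| = 40, so the area is 20.
Summing gcd(|Δx|,|Δy|) over the edges gives the boundary count: gcd(0,6) + gcd(3,7) + gcd(1,7) + gcd(2,8) = 6+1+1+2 = 10.
By Pick's theorem I = A − B/2 + 1 = 20 − 10/2 + 1 = 16.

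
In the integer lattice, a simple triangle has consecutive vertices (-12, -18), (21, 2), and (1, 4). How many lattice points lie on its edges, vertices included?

4

Along each edge there are gcd(|Δx|,|Δy|)+1 lattice points, so counting each shared vertex once the boundary has gcd(33,20) + gcd(20,2) + gcd(13,22) = 1+2+1 = 4.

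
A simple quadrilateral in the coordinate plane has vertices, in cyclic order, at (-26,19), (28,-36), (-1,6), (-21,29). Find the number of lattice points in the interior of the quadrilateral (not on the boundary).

Using the shoelace formula, 2A = |((-26)·(-36) − 28·19) + (28·6 − (-1)·(-36)) + ((-1)·29 − (-21)·6) + ((-21)·19 − (-26)·29)| = 988, so the area is 494.
Summing gcd(|Δx|,|Δy|) over the edges gives the boundary count: gcd(54,55) + gcd(29,42) + gcd(20,23) + gcd(5,10) = 1+1+1+5 = 8.
By Pick's theorem A = I + B/2 − 1, so I = 494 − 8/2 + 1 = 491.

491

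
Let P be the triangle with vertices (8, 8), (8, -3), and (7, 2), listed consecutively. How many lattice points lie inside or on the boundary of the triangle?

13

By the shoelace formula, twice the signed area is |(8·(-3) − 8·8) + (8·2 − 7·(-3)) + (7·8 − 8·2)| = 11, so the area is 11/2.
The number of boundary lattice points is Σ gcd(|Δx|,|Δy|) = gcd(0,11) + gcd(1,5) + gcd(1,6) = 11+1+1 = 13.
Pick's theorem gives I = A − B/2 + 1 = 11/2 − 13/2 + 1 = 0, so the closed region contains I + B = 0 + 13 = 13 lattice points.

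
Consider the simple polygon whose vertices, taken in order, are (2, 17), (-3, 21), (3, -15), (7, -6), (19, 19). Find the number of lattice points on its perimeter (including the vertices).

Summing gcd(|Δx|,|Δy|) over the edges gives the boundary count: gcd(5,4) + gcd(6,36) + gcd(4,9) + gcd(12,25) + gcd(17,2) = 1+6+1+1+1 = 10.

10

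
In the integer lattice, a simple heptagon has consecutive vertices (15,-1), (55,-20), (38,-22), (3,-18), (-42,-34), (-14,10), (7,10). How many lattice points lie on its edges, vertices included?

The number of boundary lattice points is Σ gcd(|Δx|,|Δy|) = gcd(40,19) + gcd(17,2) + gcd(35,4) + gcd(45,16) + gcd(28,44) + gcd(21,0) + gcd(8,11) = 1+1+1+1+4+21+1 = 30.

30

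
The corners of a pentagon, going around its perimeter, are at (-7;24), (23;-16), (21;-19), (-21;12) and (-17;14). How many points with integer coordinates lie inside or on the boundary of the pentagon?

By the shoelace formula, twice the signed area is |((-7)·(-16) − 23·24) + (23·(-19) − 21·(-16)) + (21·12 − (-21)·(-19)) + ((-21)·14 − (-17)·12) + ((-17)·24 − (-7)·14)| = 1088, so the area is 544.
The number of boundary lattice points is Σ gcd(|Δx|,|Δy|) = gcd(30,40) + gcd(2,3) + gcd(42,31) + gcd(4,2) + gcd(10,10) = 10+1+1+2+10 = 24.
Pick's theorem gives I = A − B/2 + 1 = 544 − 24/2 + 1 = 533, so the closed region contains I + B = 533 + 24 = 557 lattice points.

557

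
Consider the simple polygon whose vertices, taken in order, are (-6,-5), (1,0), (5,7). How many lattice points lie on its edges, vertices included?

3

The number of boundary lattice points is Σ gcd(|Δx|,|Δy|) = gcd(7,5) + gcd(4,7) + gcd(11,12) = 1+1+1 = 3.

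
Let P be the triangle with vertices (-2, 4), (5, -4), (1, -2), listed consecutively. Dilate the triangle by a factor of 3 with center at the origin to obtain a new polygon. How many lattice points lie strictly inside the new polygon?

By the shoelace formula, twice the signed area is |[(-2)·(-4) − 5·4] + [5·(-2) − 1·(-4)] + [1·4 − (-2)·(-2)]| = 18, so the area is 9.
The number of boundary lattice points is Σ gcd(|Δx|,|Δy|) = gcd(7,8) + gcd(4,2) + gcd(3,6) = 1+2+3 = 6.
Scaling by 3 multiplies the area by 3² = 9 (so the new area is 81) and multiplies the boundary lattice-point count by 3, giving 18.
By Pick's theorem, the interior count of the dilated polygon is 81 − 18/2 + 1 = 73.

73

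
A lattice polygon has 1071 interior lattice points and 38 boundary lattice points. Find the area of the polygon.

1089

Pick's theorem states A = I + B/2 − 1, so A = 1071 + 38/2 − 1 = 1089.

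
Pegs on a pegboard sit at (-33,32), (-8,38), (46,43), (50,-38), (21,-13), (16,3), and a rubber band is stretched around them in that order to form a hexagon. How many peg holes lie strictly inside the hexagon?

2977

By the shoelace formula, twice the signed area is |((-33)·38 − (-8)·32) + ((-8)·43 − 46·38) + (46·(-38) − 50·43) + (50·(-13) − 21·(-38)) + (21·3 − 16·(-13)) + (16·32 − (-33)·3)| = 5958, so the area is 2979.
Along each edge there are gcd(|Δx|,|Δy|)+1 lattice points, so counting each shared vertex once the boundary has gcd(25,6) + gcd(54,5) + gcd(4,81) + gcd(29,25) + gcd(5,16) + gcd(49,29) = 1+1+1+1+1+1 = 6.
By Pick's theorem A = I + B/2 − 1, so I = 2979 − 6/2 + 1 = 2977.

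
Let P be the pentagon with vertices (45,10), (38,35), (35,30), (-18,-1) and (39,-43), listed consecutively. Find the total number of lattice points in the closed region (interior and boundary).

2381

The shoelace formula gives twice the area as |(45·35 − 38·10) + (38·30 − 35·35) + (35·(-1) − (-18)·30) + ((-18)·(-43) − 39·(-1)) + (39·10 − 45·(-43))| = 4753, so the area is 2376.5.
The number of boundary lattice points is Σ gcd(|Δx|,|Δy|) = gcd(7,25) + gcd(3,5) + gcd(53,31) + gcd(57,42) + gcd(6,53) = 1+1+1+3+1 = 7.
Pick's theorem gives I = A − B/2 + 1 = 2376.5 − 7/2 + 1 = 2374, so the closed region contains I + B = 2374 + 7 = 2381 lattice points.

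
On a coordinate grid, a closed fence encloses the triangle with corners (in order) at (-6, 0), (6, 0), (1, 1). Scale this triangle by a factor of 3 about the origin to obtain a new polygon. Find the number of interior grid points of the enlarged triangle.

34

The shoelace formula gives twice the area as |((-6)·0 − 6·0) + (6·1 − 1·0) + (1·0 − (-6)·1)| = 12, so the area is 6.
The number of boundary lattice points is Σ gcd(|Δx|,|Δy|) = gcd(12,0) + gcd(5,1) + gcd(7,1) = 12+1+1 = 14.
Scaling by 3 multiplies the area by 3² = 9 (so the new area is 54) and multiplies the boundary lattice-point count by 3, giving 42.
By Pick's theorem, the interior count of the dilated polygon is 54 − 42/2 + 1 = 34.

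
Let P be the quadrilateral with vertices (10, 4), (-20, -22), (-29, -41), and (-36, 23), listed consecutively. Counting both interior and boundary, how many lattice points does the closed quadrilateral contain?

The shoelace formula gives twice the area as |(10·(-22) − (-20)·4) + ((-20)·(-41) − (-29)·(-22)) + ((-29)·23 − (-36)·(-41)) + ((-36)·4 − 10·23)| = 2475, so the area is 1237.5.
Along each edge there are gcd(|Δx|,|Δy|)+1 lattice points, so counting each shared vertex once the boundary has gcd(30,26) + gcd(9,19) + gcd(7,64) + gcd(46,19) = 2+1+1+1 = 5.
Pick's theorem gives I = A − B/2 + 1 = 1237.5 − 5/2 + 1 = 1236, so the closed region contains I + B = 1236 + 5 = 1241 lattice points.

1241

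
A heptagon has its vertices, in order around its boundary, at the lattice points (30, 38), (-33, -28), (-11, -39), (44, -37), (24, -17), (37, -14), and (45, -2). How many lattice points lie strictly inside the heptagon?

3116

The shoelace formula gives twice the area as |[30·(-28) − (-33)·38] + [(-33)·(-39) − (-11)·(-28)] + [(-11)·(-37) − 44·(-39)] + [44·(-17) − 24·(-37)] + [24·(-14) − 37·(-17)] + [37·(-2) − 45·(-14)] + [45·38 − 30·(-2)]| = 6275, so the area is 6275/2.
Along each edge there are gcd(|Δx|,|Δy|)+1 lattice points, so counting each shared vertex once the boundary has gcd(63,66) + gcd(22,11) + gcd(55,2) + gcd(20,20) + gcd(13,3) + gcd(8,12) + gcd(15,40) = 3+11+1+20+1+4+5 = 45.
By Pick's theorem A = I + B/2 − 1, so I = 6275/2 − 45/2 + 1 = 3116.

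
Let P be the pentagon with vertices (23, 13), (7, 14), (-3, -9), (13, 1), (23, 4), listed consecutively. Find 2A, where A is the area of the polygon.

560

By the shoelace formula, twice the signed area is |(23·14 − 7·13) + (7·(-9) − (-3)·14) + ((-3)·1 − 13·(-9)) + (13·4 − 23·1) + (23·13 − 23·4)| = 560, so the area is 280.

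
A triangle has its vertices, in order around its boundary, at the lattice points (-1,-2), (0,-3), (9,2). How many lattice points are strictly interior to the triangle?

Using the shoelace formula, 2A = |[(-1)·(-3) − 0·(-2)] + [0·2 − 9·(-3)] + [9·(-2) − (-1)·2]| = 14, so the area is 7.
Along each edge there are gcd(|Δx|,|Δy|)+1 lattice points, so counting each shared vertex once the boundary has gcd(1,1) + gcd(9,5) + gcd(10,4) = 1+1+2 = 4.
By Pick's theorem A = I + B/2 − 1, so I = 7 − 4/2 + 1 = 6.

6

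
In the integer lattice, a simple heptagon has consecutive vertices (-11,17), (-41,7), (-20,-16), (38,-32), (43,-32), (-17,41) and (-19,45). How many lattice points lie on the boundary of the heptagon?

25

Summing gcd(|Δx|,|Δy|) over the edges gives the boundary count: gcd(30,10) + gcd(21,23) + gcd(58,16) + gcd(5,0) + gcd(60,73) + gcd(2,4) + gcd(8,28) = 10+1+2+5+1+2+4 = 25.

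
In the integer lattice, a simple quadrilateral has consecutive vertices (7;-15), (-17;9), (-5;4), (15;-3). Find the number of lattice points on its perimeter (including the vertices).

Along each edge there are gcd(|Δx|,|Δy|)+1 lattice points, so counting each shared vertex once the boundary has gcd(24,24) + gcd(12,5) + gcd(20,7) + gcd(8,12) = 24+1+1+4 = 30.

30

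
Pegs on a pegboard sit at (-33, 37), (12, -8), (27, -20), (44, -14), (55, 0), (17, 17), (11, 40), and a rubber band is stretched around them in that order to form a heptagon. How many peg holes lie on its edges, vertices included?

The number of boundary lattice points is Σ gcd(|Δx|,|Δy|) = gcd(45,45) + gcd(15,12) + gcd(17,6) + gcd(11,14) + gcd(38,17) + gcd(6,23) + gcd(44,3) = 45+3+1+1+1+1+1 = 53.

53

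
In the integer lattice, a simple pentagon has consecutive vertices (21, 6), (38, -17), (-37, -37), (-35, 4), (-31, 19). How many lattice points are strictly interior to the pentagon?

Using the shoelace formula, 2A = |[21·(-17) − 38·6] + [38·(-37) − (-37)·(-17)] + [(-37)·4 − (-35)·(-37)] + [(-35)·19 − (-31)·4] + [(-31)·6 − 21·19]| = 5189, so the area is 2594.5.
Along each edge there are gcd(|Δx|,|Δy|)+1 lattice points, so counting each shared vertex once the boundary has gcd(17,23) + gcd(75,20) + gcd(2,41) + gcd(4,15) + gcd(52,13) = 1+5+1+1+13 = 21.
Pick's theorem gives I = A − B/2 + 1 = 2594.5 − 21/2 + 1 = 2585.

2585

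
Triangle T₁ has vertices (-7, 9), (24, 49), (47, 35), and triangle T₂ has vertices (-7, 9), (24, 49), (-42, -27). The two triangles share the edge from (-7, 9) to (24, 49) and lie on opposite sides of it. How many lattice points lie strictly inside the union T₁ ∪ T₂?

817

The union is the simple quadrilateral with vertices (-7, 9), (47, 35), (24, 49), (-42, -27) in order.
The shoelace formula gives twice the area as |((-7)·35 − 47·9) + (47·49 − 24·35) + (24·(-27) − (-42)·49) + ((-42)·9 − (-7)·(-27))| = 1638, so the area is 819.
Summing gcd(|Δx|,|Δy|) over the edges gives the boundary count: gcd(54,26) + gcd(23,14) + gcd(66,76) + gcd(35,36) = 2+1+2+1 = 6.
By Pick's theorem I = A − B/2 + 1 = 819 − 6/2 + 1 = 817.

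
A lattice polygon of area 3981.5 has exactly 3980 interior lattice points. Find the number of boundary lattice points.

Pick's theorem gives A = I + B/2 − 1, so B = 2(A − I + 1) = 2(3981.5 − 3980 + 1) = 5.

5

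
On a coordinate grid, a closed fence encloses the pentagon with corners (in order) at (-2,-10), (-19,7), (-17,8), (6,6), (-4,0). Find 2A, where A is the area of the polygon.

By the shoelace formula, twice the signed area is |[(-2)·7 − (-19)·(-10)] + [(-19)·8 − (-17)·7] + [(-17)·6 − 6·8] + [6·0 − (-4)·6] + [(-4)·(-10) − (-2)·0]| = 323, so the area is 161.5.

323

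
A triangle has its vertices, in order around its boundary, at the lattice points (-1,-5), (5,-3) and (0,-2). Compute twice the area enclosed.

16

The shoelace formula gives twice the area as |((-1)·(-3) − 5·(-5)) + (5·(-2) − 0·(-3)) + (0·(-5) − (-1)·(-2))| = 16, so the area is 8.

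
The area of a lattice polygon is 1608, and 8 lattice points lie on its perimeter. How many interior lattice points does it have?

Pick's theorem A = I + B/2 − 1 rearranges to I = A − B/2 + 1 = 1608 − 8/2 + 1 = 1605.

1605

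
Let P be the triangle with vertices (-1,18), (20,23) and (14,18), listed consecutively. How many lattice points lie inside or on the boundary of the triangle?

47

By the shoelace formula, twice the signed area is |((-1)·23 − 20·18) + (20·18 − 14·23) + (14·18 − (-1)·18)| = 75, so the area is 75/2.
Summing gcd(|Δx|,|Δy|) over the edges gives the boundary count: gcd(21,5) + gcd(6,5) + gcd(15,0) = 1+1+15 = 17.
Pick's theorem gives I = A − B/2 + 1 = 75/2 − 17/2 + 1 = 30, so the closed region contains I + B = 30 + 17 = 47 lattice points.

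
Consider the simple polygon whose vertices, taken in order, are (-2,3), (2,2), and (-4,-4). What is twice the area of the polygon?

The shoelace formula gives twice the area as |[(-2)·2 − 2·3] + [2·(-4) − (-4)·2] + [(-4)·3 − (-2)·(-4)]| = 30, so the area is 15.

30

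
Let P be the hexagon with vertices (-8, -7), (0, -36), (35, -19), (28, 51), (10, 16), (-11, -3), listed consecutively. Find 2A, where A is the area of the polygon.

By the shoelace formula, twice the signed area is |[(-8)·(-36) − 0·(-7)] + [0·(-19) − 35·(-36)] + [35·51 − 28·(-19)] + [28·16 − 10·51] + [10·(-3) − (-11)·16] + [(-11)·(-7) − (-8)·(-3)]| = 4002, so the area is 2001.

4002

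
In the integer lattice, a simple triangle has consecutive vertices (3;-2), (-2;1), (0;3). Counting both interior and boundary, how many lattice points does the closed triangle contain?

11

By the shoelace formula, twice the signed area is |(3·1 − (-2)·(-2)) + ((-2)·3 − 0·1) + (0·(-2) − 3·3)| = 16, so the area is 8.
Summing gcd(|Δx|,|Δy|) over the edges gives the boundary count: gcd(5,3) + gcd(2,2) + gcd(3,5) = 1+2+1 = 4.
Pick's theorem gives I = A − B/2 + 1 = 8 − 4/2 + 1 = 7, so the closed region contains I + B = 7 + 4 = 11 lattice points.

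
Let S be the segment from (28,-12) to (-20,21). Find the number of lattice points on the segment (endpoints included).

4

The number of lattice points on a segment between lattice points is gcd(|Δx|,|Δy|) + 1 = gcd(48,33) + 1 = 3 + 1 = 4.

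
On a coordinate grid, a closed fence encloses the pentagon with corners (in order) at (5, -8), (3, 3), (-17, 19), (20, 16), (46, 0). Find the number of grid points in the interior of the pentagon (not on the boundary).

Using the shoelace formula, 2A = |(5·3 − 3·(-8)) + (3·19 − (-17)·3) + ((-17)·16 − 20·19) + (20·0 − 46·16) + (46·(-8) − 5·0)| = 1609, so the area is 804.5.
Along each edge there are gcd(|Δx|,|Δy|)+1 lattice points, so counting each shared vertex once the boundary has gcd(2,11) + gcd(20,16) + gcd(37,3) + gcd(26,16) + gcd(41,8) = 1+4+1+2+1 = 9.
By Pick's theorem A = I + B/2 − 1, so I = 804.5 − 9/2 + 1 = 801.

801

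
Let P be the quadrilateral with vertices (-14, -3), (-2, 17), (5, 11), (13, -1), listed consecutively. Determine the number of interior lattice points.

The shoelace formula gives twice the area as |((-14)·17 − (-2)·(-3)) + ((-2)·11 − 5·17) + (5·(-1) − 13·11) + (13·(-3) − (-14)·(-1))| = 552, so the area is 276.
Along each edge there are gcd(|Δx|,|Δy|)+1 lattice points, so counting each shared vertex once the boundary has gcd(12,20) + gcd(7,6) + gcd(8,12) + gcd(27,2) = 4+1+4+1 = 10.
By Pick's theorem A = I + B/2 − 1, so I = 276 − 10/2 + 1 = 272.

272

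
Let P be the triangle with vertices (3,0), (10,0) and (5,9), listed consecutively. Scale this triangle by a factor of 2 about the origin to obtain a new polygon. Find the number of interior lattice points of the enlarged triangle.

By the shoelace formula, twice the signed area is |[3·0 − 10·0] + [10·9 − 5·0] + [5·0 − 3·9]| = 63, so the area is 63/2.
The number of boundary lattice points is Σ gcd(|Δx|,|Δy|) = gcd(7,0) + gcd(5,9) + gcd(2,9) = 7+1+1 = 9.
Scaling by 2 multiplies the area by 2² = 4 (so the new area is 126) and multiplies the boundary lattice-point count by 2, giving 18.
By Pick's theorem, the interior count of the dilated polygon is 126 − 18/2 + 1 = 118.

118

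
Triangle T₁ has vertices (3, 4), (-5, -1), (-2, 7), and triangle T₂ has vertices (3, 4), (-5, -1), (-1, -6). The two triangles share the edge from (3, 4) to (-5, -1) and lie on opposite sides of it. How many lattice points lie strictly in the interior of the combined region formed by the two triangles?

53

The union is the simple quadrilateral with vertices (3, 4), (-2, 7), (-5, -1), (-1, -6) in order.
The shoelace formula gives twice the area as |(3·7 − (-2)·4) + ((-2)·(-1) − (-5)·7) + ((-5)·(-6) − (-1)·(-1)) + ((-1)·4 − 3·(-6))| = 109, so the area is 54.5.
Summing gcd(|Δx|,|Δy|) over the edges gives the boundary count: gcd(5,3) + gcd(3,8) + gcd(4,5) + gcd(4,10) = 1+1+1+2 = 5.
By Pick's theorem I = A − B/2 + 1 = 54.5 − 5/2 + 1 = 53.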